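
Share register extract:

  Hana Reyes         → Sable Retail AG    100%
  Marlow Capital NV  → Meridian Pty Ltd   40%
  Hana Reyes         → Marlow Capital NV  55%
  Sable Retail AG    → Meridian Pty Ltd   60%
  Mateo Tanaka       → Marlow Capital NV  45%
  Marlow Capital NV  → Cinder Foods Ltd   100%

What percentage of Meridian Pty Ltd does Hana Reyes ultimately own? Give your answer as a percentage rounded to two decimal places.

Hana reaches Meridian along 2 paths.
Via Sable: 100% × 60% = 60%.
Via Marlow: 55% × 40% = 22%.
Total: 60% + 22% = 82%.
Rounded: 82.00%.

82.00%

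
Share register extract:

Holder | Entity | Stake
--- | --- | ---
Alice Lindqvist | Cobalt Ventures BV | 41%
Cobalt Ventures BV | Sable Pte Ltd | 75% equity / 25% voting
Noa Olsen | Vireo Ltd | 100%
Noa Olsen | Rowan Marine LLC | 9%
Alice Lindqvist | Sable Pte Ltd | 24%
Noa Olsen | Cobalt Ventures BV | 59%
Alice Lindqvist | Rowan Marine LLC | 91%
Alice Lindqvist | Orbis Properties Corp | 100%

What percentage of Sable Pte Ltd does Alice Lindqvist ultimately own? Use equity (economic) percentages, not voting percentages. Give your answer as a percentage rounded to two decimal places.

Alice reaches Sable along 2 paths.
Via Cobalt: 41% × 75% = 30.75%.
Direct stake: 24% = 24%.
Total: 30.75% + 24% = 54.75%.

54.75%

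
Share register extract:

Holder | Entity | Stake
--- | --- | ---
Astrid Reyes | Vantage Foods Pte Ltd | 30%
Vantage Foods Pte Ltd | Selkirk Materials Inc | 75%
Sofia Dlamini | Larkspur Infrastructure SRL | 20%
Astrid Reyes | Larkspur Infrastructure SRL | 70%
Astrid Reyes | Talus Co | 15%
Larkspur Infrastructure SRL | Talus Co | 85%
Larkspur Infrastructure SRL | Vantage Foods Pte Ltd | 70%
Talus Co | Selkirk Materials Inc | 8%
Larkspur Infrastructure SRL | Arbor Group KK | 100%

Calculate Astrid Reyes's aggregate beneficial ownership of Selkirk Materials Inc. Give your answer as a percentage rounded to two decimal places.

65.21%

Astrid reaches Selkirk along 4 paths.
Via Vantage: 30% × 75% = 22.5%.
Via Larkspur → Vantage: 70% × 70% × 75% = 36.75%.
Via Larkspur → Talus: 70% × 85% × 8% = 4.76%.
Via Talus: 15% × 8% = 1.2%.
Total: 22.5% + 36.75% + 4.76% + 1.2% = 65.21%.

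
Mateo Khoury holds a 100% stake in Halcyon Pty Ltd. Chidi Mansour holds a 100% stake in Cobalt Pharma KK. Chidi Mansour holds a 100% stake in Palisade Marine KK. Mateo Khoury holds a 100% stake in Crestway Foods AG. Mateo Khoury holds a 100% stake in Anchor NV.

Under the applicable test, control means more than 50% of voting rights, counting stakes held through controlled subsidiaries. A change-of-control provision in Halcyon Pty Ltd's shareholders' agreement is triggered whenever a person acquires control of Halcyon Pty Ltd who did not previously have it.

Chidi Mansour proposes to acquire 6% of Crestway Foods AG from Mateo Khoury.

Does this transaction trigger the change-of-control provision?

No

The purchase adds only to Chidi's holdings (Mateo's stake shrinks), so Chidi is the only person who could newly come to control Halcyon.
Chidi holds 100% of Palisade, so Chidi controls Palisade.
Chidi holds 100% of Cobalt, so Chidi controls Cobalt.
Neither Chidi nor any entity Chidi controls holds any voting interest in Halcyon.
So before the transaction, Chidi does not control Halcyon.
After the purchase, Chidi holds 6% of Crestway directly, and Mateo's stake falls to 94%.
Chidi's side now holds 6% of Crestway, not > 50%, so Chidi still does not control Crestway.
After the transaction, neither Chidi nor any entity Chidi controls holds a voting interest in Halcyon, so Chidi still does not control it.
No new person acquires control, so the clause is not triggered.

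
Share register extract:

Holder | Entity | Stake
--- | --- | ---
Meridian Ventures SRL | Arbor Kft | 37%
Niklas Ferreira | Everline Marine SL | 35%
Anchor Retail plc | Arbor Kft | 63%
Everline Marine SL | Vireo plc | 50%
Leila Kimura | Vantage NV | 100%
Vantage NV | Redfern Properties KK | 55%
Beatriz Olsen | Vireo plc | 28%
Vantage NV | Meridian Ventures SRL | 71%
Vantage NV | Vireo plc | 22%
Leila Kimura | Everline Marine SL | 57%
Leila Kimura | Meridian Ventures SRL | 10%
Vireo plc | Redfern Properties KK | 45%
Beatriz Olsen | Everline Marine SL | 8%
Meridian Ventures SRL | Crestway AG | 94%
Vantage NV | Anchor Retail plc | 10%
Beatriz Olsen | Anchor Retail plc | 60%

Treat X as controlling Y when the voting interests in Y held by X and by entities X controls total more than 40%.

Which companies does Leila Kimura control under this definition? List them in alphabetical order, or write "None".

Leila holds 57% of Everline, so Leila controls Everline.
Leila holds 100% of Vantage, so Leila controls Vantage.
Vantage and Leila together hold 71% + 10% = 81% of Meridian, so Leila controls Meridian.
Vantage and Everline together hold 22% + 50% = 72% of Vireo, so Leila controls Vireo.
Meridian holds 94% of Crestway, so Leila controls Crestway.
Vantage and Vireo together hold 55% + 45% = 100% of Redfern, so Leila controls Redfern.
No other company's threshold is met.

Crestway AG, Everline Marine SL, Meridian Ventures SRL, Redfern Properties KK, Vantage NV, Vireo plc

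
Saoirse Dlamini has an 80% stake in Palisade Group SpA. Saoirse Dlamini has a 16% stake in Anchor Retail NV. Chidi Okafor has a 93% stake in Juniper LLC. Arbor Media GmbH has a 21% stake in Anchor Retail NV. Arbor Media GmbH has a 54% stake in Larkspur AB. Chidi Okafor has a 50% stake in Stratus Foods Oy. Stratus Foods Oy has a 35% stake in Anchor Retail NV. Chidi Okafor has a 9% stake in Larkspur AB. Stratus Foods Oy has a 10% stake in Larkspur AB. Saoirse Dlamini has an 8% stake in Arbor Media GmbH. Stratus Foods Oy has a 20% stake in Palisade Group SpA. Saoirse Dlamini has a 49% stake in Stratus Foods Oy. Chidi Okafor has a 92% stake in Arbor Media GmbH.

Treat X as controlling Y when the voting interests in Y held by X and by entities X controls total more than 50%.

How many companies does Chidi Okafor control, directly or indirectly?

Chidi holds 92% of Arbor, so Chidi controls Arbor.
Arbor and Chidi together hold 54% + 9% = 63% of Larkspur, so Chidi controls Larkspur.
Chidi holds 93% of Juniper, so Chidi controls Juniper.
No other company's threshold is met.
Chidi controls 3 companies.

3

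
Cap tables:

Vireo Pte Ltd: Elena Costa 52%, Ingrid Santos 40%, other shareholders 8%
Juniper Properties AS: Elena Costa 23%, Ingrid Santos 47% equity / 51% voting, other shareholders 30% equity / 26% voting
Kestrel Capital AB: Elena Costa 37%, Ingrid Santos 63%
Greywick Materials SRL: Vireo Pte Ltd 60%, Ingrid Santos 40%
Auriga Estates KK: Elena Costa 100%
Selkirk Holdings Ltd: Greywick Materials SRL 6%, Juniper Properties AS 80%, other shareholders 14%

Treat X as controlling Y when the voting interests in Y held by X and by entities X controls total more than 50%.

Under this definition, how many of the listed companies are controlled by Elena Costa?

Elena holds 52% of Vireo, so Elena controls Vireo.
Vireo holds 60% of Greywick, so Elena controls Greywick.
Elena holds 100% of Auriga, so Elena controls Auriga.
No other company's threshold is met.
Elena controls 3 companies.

3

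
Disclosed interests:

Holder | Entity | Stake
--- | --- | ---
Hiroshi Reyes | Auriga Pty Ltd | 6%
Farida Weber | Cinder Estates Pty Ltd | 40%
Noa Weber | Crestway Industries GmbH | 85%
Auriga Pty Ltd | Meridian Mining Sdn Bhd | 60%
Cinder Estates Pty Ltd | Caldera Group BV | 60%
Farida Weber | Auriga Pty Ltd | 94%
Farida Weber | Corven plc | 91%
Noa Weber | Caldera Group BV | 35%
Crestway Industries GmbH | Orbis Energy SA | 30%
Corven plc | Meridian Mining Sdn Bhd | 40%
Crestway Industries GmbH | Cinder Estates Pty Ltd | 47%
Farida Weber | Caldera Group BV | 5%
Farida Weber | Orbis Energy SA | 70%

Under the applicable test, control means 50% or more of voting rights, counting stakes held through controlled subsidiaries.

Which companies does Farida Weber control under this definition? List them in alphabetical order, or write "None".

Farida holds 94% of Auriga, so Farida controls Auriga.
Farida holds 91% of Corven, so Farida controls Corven.
Corven and Auriga together hold 40% + 60% = 100% of Meridian, so Farida controls Meridian.
Farida holds 70% of Orbis, so Farida controls Orbis.
No other company's threshold is met.

Auriga Pty Ltd, Corven plc, Meridian Mining Sdn Bhd, Orbis Energy SA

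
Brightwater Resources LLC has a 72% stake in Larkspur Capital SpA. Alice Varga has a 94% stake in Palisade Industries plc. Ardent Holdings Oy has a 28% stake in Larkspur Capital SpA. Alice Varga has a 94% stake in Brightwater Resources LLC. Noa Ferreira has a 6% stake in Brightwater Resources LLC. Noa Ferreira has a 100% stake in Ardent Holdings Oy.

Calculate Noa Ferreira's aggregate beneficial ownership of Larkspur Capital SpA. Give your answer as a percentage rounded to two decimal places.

32.32%

Noa reaches Larkspur along 2 paths.
Via Brightwater: 6% × 72% = 4.32%.
Via Ardent: 100% × 28% = 28%.
Total: 4.32% + 28% = 32.32%.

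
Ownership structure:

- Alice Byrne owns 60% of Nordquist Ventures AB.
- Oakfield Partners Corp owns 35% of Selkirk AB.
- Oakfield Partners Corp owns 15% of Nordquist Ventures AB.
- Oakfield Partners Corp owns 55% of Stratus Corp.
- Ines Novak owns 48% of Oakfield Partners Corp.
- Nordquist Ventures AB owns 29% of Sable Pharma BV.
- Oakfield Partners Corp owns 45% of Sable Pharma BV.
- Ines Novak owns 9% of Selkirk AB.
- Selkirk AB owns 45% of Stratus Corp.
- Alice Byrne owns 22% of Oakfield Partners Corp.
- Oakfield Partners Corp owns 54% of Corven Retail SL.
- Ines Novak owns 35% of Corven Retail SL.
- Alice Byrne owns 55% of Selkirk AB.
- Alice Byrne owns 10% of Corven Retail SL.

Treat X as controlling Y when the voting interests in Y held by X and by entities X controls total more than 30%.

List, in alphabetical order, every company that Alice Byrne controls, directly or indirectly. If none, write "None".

Alice holds 60% of Nordquist, so Alice controls Nordquist.
Alice holds 55% of Selkirk, so Alice controls Selkirk.
Selkirk holds 45% of Stratus, so Alice controls Stratus.
No other company's threshold is met.

Nordquist Ventures AB, Selkirk AB, Stratus Corp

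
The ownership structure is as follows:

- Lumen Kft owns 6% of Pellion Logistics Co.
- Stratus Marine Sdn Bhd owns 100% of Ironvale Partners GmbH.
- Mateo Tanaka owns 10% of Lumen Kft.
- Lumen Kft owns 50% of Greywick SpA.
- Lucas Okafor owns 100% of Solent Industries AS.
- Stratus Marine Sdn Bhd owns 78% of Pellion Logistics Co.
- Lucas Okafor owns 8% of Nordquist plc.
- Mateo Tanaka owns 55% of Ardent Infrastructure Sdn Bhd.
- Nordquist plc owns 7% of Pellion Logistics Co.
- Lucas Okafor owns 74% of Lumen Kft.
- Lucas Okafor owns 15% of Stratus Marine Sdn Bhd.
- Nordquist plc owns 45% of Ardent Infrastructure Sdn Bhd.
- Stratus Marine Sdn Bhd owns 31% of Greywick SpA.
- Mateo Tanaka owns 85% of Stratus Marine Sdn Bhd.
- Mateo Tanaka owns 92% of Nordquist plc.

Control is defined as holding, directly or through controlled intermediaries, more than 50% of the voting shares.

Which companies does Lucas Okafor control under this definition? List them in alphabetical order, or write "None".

Lucas holds 74% of Lumen, so Lucas controls Lumen.
Lucas holds 100% of Solent, so Lucas controls Solent.
No other company's threshold is met.

Lumen Kft, Solent Industries AS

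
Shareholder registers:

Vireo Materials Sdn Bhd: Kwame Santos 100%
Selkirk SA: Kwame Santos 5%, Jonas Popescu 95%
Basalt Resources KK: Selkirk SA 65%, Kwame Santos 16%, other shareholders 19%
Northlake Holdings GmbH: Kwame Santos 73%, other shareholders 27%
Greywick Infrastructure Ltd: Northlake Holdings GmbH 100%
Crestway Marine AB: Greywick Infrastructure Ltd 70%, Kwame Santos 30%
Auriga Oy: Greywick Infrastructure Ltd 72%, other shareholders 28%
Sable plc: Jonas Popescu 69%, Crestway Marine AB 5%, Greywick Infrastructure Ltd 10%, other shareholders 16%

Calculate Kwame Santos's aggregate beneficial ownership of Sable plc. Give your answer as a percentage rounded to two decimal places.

Kwame reaches Sable along 3 paths.
Via Northlake → Greywick → Crestway: 73% × 100% × 70% × 5% = 2.555%.
Via Crestway: 30% × 5% = 1.5%.
Via Northlake → Greywick: 73% × 100% × 10% = 7.3%.
Total: 2.555% + 1.5% + 7.3% = 11.355%.
Rounded: 11.36%.

11.36%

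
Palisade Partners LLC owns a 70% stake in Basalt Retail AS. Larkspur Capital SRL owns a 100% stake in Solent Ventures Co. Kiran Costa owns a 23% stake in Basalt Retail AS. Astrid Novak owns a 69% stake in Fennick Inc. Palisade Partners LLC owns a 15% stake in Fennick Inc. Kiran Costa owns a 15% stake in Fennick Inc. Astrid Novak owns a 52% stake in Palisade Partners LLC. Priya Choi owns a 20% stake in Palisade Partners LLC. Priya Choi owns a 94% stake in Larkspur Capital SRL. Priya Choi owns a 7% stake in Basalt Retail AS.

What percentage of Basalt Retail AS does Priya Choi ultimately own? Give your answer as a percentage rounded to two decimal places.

21.00%

Priya reaches Basalt along 2 paths.
Direct stake: 7% = 7%.
Via Palisade: 20% × 70% = 14%.
Total: 7% + 14% = 21%.
Rounded: 21.00%.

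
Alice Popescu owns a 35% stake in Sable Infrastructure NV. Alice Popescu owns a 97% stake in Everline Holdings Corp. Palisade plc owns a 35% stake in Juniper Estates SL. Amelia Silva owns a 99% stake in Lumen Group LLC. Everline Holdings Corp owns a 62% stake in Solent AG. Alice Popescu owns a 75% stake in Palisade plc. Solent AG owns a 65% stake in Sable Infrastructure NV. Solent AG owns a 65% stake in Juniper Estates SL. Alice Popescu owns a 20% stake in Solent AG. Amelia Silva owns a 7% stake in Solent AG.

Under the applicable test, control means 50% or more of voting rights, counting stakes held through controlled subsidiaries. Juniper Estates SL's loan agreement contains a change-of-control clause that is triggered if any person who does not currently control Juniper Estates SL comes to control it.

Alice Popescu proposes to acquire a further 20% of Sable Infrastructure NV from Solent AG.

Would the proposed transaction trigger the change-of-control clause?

No

The purchase adds only to Alice's holdings (Solent's stake shrinks), so Alice is the only person who could newly come to control Juniper.
Alice holds 75% of Palisade, so Alice controls Palisade.
Alice holds 97% of Everline, so Alice controls Everline.
Everline and Alice together hold 62% + 20% = 82% of Solent, so Alice controls Solent.
Palisade and Solent together hold 35% + 65% = 100% of Juniper, so Alice controls Juniper.
So Alice already controls Juniper before the transaction.
After the purchase, Alice's direct stake in Sable rises to 35% + 20% = 55%, and Solent's stake falls to 45%.
Alice controlled Juniper already, so this is not a new person acquiring control; every other person's position is unchanged or reduced.
No new person acquires control, so the clause is not triggered.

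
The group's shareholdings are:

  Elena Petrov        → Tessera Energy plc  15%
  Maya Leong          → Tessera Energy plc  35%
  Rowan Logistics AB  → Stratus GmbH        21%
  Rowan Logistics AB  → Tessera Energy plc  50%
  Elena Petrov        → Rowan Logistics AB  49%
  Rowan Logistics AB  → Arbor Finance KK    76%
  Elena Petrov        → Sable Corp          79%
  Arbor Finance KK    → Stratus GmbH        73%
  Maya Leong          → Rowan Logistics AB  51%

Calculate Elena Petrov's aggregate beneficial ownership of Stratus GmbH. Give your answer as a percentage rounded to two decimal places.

Elena reaches Stratus along 2 paths.
Via Rowan → Arbor: 49% × 76% × 73% = 27.1852%.
Via Rowan: 49% × 21% = 10.29%.
Total: 27.1852% + 10.29% = 37.4752%.
Rounded: 37.48%.

37.48%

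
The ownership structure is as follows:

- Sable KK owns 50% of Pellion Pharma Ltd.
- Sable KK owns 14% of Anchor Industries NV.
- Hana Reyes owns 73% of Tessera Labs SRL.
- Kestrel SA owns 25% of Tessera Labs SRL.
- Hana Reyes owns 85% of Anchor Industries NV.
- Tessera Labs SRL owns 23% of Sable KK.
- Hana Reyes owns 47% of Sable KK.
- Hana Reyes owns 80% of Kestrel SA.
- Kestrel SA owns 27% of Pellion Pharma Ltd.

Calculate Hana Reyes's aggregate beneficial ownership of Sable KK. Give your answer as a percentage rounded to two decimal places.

Hana reaches Sable along 3 paths.
Via Tessera: 73% × 23% = 16.79%.
Via Kestrel → Tessera: 80% × 25% × 23% = 4.6%.
Direct stake: 47% = 47%.
Total: 16.79% + 4.6% + 47% = 68.39%.

68.39%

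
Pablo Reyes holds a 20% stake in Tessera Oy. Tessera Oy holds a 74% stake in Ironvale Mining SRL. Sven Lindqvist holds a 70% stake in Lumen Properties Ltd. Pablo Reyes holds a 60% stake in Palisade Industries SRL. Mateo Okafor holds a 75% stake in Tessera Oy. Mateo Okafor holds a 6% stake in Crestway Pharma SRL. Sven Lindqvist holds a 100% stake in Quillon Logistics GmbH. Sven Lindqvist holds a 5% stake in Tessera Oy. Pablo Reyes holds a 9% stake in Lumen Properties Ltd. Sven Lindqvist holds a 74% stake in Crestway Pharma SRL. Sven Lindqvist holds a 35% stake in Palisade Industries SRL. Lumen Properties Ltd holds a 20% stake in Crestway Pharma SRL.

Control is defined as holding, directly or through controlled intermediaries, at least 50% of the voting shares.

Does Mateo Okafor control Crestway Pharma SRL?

Mateo holds 75% of Tessera, so Mateo controls Tessera.
Tessera holds 74% of Ironvale, so Mateo controls Ironvale.
In Crestway, Mateo's side holds only 6%, not ≥ 50%.
So Mateo does not control Crestway.

No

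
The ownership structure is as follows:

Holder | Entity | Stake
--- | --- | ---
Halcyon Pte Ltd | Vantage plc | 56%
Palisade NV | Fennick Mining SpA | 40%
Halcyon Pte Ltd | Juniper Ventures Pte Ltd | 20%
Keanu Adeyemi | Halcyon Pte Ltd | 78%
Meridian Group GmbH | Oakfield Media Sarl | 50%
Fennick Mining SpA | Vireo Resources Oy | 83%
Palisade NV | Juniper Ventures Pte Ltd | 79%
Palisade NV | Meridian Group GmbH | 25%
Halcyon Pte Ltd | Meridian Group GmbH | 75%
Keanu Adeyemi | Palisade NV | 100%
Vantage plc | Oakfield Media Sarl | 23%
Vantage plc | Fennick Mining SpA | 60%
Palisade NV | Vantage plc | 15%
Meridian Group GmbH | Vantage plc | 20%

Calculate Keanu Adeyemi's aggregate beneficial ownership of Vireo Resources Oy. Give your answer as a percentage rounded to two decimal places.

Keanu reaches Vireo along 5 paths.
Via Halcyon → Vantage → Fennick: 78% × 56% × 60% × 83% = 21.75264%.
Via Palisade → Meridian → Vantage → Fennick: 100% × 25% × 20% × 60% × 83% = 2.49%.
Via Halcyon → Meridian → Vantage → Fennick: 78% × 75% × 20% × 60% × 83% = 5.8266%.
Via Palisade → Vantage → Fennick: 100% × 15% × 60% × 83% = 7.47%.
Via Palisade → Fennick: 100% × 40% × 83% = 33.2%.
Total: 21.75264% + 2.49% + 5.8266% + 7.47% + 33.2% = 70.73924%.
Rounded: 70.74%.

70.74%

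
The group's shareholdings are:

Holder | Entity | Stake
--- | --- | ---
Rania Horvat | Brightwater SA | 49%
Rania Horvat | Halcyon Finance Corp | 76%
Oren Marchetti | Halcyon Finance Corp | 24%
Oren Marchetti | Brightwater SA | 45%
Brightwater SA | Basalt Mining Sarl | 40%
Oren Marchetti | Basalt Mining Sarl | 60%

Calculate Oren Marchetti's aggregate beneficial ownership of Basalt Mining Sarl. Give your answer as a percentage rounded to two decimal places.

78.00%

Oren reaches Basalt along 2 paths.
Via Brightwater: 45% × 40% = 18%.
Direct stake: 60% = 60%.
Total: 18% + 60% = 78%.
Rounded: 78.00%.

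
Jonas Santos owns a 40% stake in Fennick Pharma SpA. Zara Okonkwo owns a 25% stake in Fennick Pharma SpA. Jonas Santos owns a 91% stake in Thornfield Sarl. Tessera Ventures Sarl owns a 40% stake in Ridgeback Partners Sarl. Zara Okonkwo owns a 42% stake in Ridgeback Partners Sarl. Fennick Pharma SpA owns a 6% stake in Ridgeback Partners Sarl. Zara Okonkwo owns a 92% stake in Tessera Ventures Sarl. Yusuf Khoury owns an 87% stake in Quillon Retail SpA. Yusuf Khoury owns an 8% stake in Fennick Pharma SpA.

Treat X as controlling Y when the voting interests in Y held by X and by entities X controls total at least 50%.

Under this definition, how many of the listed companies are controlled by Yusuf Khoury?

1

Yusuf holds 87% of Quillon, so Yusuf controls Quillon.
No other company's threshold is met.
Yusuf controls 1 company.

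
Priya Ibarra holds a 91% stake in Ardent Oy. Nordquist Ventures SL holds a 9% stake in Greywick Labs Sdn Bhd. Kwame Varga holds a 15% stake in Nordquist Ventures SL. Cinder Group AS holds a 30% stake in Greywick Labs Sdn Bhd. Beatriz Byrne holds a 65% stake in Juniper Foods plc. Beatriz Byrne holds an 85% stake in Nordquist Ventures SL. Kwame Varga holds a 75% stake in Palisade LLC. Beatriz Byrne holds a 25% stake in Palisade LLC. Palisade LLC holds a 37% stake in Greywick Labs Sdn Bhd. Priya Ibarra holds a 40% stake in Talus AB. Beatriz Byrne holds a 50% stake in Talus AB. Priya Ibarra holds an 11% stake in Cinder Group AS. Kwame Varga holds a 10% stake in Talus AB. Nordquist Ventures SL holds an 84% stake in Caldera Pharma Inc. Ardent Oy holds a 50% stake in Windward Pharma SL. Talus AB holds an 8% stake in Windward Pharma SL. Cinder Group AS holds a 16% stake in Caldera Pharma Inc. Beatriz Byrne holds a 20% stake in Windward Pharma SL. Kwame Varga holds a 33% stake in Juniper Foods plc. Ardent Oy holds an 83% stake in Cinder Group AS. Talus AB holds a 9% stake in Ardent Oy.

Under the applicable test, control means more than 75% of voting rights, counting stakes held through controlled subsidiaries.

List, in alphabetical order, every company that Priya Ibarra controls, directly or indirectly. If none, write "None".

Priya holds 91% of Ardent, so Priya controls Ardent.
Priya and Ardent together hold 11% + 83% = 94% of Cinder, so Priya controls Cinder.
No other company's threshold is met.

Ardent Oy, Cinder Group AS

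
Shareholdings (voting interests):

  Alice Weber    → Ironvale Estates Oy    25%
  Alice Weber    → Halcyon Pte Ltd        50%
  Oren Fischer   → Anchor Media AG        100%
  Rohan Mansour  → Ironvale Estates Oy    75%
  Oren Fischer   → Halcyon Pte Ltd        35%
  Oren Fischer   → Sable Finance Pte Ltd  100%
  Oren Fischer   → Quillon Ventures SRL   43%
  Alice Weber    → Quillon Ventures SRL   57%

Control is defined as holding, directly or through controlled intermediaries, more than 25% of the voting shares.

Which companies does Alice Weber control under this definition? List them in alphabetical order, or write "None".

Halcyon Pte Ltd, Quillon Ventures SRL

Alice holds 50% of Halcyon, so Alice controls Halcyon.
Alice holds 57% of Quillon, so Alice controls Quillon.
No other company's threshold is met.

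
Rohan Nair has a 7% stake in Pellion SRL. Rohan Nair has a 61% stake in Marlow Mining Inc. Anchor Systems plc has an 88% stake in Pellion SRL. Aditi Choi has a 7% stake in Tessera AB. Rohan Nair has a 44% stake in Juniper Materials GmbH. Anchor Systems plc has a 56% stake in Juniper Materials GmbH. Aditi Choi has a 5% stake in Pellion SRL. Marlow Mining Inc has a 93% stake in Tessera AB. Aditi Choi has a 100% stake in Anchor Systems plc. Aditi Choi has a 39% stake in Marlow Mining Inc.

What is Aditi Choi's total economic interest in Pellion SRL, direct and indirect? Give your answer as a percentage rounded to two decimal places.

93.00%

Aditi reaches Pellion along 2 paths.
Direct stake: 5% = 5%.
Via Anchor: 100% × 88% = 88%.
Total: 5% + 88% = 93%.
Rounded: 93.00%.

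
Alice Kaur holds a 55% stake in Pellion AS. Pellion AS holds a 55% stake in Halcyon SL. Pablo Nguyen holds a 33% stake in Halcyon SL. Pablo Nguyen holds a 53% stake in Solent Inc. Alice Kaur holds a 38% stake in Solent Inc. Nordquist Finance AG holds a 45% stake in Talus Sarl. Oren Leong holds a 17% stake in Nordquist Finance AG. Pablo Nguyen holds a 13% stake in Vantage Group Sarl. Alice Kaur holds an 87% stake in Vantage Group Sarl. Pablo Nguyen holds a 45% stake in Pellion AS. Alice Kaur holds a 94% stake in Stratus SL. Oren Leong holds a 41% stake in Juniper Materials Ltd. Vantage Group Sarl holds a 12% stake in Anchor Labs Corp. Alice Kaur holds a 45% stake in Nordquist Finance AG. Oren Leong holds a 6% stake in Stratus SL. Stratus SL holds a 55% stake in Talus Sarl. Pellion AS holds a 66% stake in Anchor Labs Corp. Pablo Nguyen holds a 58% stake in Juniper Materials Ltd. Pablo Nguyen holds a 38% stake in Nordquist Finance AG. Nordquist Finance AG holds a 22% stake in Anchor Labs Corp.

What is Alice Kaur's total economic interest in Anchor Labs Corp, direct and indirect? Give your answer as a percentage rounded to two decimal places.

56.64%

Alice reaches Anchor along 3 paths.
Via Vantage: 87% × 12% = 10.44%.
Via Nordquist: 45% × 22% = 9.9%.
Via Pellion: 55% × 66% = 36.3%.
Total: 10.44% + 9.9% + 36.3% = 56.64%.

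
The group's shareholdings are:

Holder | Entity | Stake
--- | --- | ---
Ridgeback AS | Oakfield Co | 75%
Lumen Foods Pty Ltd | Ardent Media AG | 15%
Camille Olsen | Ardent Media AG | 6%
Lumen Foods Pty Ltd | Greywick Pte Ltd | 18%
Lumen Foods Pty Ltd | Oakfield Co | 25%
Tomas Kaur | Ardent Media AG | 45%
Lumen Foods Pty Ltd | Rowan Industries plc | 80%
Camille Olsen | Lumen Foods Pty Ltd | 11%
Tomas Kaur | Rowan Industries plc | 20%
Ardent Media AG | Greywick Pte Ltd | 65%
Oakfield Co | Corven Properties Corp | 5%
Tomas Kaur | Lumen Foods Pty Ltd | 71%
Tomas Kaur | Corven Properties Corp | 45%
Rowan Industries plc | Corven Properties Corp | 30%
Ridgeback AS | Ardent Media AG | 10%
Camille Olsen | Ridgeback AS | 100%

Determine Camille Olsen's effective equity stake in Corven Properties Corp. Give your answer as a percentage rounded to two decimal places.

6.53%

Camille reaches Corven along 3 paths.
Via Lumen → Rowan: 11% × 80% × 30% = 2.64%.
Via Ridgeback → Oakfield: 100% × 75% × 5% = 3.75%.
Via Lumen → Oakfield: 11% × 25% × 5% = 0.1375%.
Total: 2.64% + 3.75% + 0.1375% = 6.5275%.
Rounded: 6.53%.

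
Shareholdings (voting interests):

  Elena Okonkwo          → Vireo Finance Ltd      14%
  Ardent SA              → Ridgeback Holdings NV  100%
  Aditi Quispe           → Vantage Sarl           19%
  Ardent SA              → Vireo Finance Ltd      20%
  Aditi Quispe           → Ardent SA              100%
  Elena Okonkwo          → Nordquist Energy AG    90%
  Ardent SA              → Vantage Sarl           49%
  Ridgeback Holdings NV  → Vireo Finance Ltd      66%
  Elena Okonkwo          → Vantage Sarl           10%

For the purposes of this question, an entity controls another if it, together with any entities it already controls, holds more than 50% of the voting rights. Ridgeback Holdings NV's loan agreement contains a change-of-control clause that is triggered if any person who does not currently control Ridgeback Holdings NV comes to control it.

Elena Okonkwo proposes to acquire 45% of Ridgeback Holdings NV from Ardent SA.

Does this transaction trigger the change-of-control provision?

The purchase adds only to Elena's holdings (Ardent's stake shrinks), so Elena is the only person who could newly come to control Ridgeback.
Elena holds 90% of Nordquist, so Elena controls Nordquist.
Neither Elena nor any entity Elena controls holds any voting interest in Ridgeback.
So before the transaction, Elena does not control Ridgeback.
After the purchase, Elena holds 45% of Ridgeback directly, and Ardent's stake falls to 55%.
After the transaction, Elena's side holds 45% of Ridgeback, not > 50%, so Elena still does not control Ridgeback.
No new person acquires control, so the clause is not triggered.

No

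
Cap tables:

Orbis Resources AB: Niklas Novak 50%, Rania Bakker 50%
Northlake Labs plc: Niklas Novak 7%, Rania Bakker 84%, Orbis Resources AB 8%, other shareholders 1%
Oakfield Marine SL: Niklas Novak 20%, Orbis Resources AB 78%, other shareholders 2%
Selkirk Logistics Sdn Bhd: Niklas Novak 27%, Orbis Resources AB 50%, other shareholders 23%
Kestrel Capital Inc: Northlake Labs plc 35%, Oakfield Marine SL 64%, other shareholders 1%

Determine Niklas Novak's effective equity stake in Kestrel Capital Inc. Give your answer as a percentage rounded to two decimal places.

41.61%

Niklas reaches Kestrel along 4 paths.
Via Northlake: 7% × 35% = 2.45%.
Via Orbis → Northlake: 50% × 8% × 35% = 1.4%.
Via Oakfield: 20% × 64% = 12.8%.
Via Orbis → Oakfield: 50% × 78% × 64% = 24.96%.
Total: 2.45% + 1.4% + 12.8% + 24.96% = 41.61%.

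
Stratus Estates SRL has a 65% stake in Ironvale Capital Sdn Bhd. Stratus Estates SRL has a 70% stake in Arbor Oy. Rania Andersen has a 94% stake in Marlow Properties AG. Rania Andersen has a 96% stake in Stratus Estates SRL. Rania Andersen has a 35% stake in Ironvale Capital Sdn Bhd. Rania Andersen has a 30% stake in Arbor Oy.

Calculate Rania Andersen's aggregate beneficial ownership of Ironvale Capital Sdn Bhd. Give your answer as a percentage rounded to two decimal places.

97.40%

Rania reaches Ironvale along 2 paths.
Direct stake: 35% = 35%.
Via Stratus: 96% × 65% = 62.4%.
Total: 35% + 62.4% = 97.4%.
Rounded: 97.40%.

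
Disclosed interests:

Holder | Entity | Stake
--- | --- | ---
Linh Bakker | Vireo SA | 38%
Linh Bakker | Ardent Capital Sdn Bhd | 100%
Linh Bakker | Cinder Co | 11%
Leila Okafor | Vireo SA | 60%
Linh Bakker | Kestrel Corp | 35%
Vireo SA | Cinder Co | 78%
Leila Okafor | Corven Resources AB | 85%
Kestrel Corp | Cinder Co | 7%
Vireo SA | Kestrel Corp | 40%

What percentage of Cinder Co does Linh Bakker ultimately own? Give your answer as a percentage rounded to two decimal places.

Linh reaches Cinder along 4 paths.
Via Kestrel: 35% × 7% = 2.45%.
Via Vireo → Kestrel: 38% × 40% × 7% = 1.064%.
Via Vireo: 38% × 78% = 29.64%.
Direct stake: 11% = 11%.
Total: 2.45% + 1.064% + 29.64% + 11% = 44.154%.
Rounded: 44.15%.

44.15%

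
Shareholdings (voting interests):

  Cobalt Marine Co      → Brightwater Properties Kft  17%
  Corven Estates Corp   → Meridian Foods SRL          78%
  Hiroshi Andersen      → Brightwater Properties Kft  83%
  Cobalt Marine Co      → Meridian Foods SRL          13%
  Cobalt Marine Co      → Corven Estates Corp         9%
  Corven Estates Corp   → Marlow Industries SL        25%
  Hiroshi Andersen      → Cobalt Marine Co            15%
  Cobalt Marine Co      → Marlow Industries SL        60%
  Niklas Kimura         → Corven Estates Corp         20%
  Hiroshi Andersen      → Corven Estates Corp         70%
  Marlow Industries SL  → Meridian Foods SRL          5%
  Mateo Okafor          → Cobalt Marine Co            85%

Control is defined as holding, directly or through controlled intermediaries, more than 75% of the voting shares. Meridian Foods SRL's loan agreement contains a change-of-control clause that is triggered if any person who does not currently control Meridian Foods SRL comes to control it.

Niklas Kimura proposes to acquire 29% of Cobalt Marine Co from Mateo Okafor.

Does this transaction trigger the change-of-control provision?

No

The purchase adds only to Niklas's holdings (Mateo's stake shrinks), so Niklas is the only person who could newly come to control Meridian.
Niklas's largest direct stake is 20% in Corven, which does not meet the threshold, so Niklas controls no company.
Neither Niklas nor any entity Niklas controls holds any voting interest in Meridian.
So before the transaction, Niklas does not control Meridian.
After the purchase, Niklas holds 29% of Cobalt directly, and Mateo's stake falls to 56%.
Niklas's side now holds 29% of Cobalt, not > 75%, so Niklas still does not control Cobalt.
After the transaction, neither Niklas nor any entity Niklas controls holds a voting interest in Meridian, so Niklas still does not control it.
No new person acquires control, so the clause is not triggered.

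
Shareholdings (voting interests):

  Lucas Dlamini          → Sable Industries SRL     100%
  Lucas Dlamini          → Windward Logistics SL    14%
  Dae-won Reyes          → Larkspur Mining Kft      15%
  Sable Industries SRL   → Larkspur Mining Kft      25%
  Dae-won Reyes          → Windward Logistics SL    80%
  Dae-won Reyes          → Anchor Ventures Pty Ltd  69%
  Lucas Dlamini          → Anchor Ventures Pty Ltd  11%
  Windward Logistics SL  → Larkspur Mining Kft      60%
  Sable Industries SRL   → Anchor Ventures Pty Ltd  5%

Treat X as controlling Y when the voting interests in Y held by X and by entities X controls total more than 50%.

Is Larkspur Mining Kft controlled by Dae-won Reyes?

Yes

Dae-won holds 80% of Windward, so Dae-won controls Windward.
Dae-won and Windward together hold 15% + 60% = 75% of Larkspur, so Dae-won controls Larkspur.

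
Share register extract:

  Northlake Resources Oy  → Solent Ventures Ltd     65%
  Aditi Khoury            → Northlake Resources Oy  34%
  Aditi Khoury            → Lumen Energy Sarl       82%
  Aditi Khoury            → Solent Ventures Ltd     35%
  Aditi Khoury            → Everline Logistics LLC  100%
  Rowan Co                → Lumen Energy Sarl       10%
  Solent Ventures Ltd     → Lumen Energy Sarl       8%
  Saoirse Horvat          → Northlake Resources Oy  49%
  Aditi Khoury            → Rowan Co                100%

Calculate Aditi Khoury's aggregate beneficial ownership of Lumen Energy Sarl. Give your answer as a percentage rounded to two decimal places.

Aditi reaches Lumen along 4 paths.
Via Rowan: 100% × 10% = 10%.
Direct stake: 82% = 82%.
Via Northlake → Solent: 34% × 65% × 8% = 1.768%.
Via Solent: 35% × 8% = 2.8%.
Total: 10% + 82% + 1.768% + 2.8% = 96.568%.
Rounded: 96.57%.

96.57%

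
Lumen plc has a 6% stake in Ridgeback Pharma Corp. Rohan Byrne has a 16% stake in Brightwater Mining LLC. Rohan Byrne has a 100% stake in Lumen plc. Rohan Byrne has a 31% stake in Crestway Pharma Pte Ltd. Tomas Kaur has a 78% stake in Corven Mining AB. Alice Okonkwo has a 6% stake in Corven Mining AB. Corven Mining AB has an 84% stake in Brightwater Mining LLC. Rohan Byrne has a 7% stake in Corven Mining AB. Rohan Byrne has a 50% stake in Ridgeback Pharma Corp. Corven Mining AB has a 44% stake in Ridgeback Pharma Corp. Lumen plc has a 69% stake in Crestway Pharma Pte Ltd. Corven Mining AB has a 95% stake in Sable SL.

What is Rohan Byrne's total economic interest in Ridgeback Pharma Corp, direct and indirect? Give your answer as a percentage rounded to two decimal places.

59.08%

Rohan reaches Ridgeback along 3 paths.
Direct stake: 50% = 50%.
Via Corven: 7% × 44% = 3.08%.
Via Lumen: 100% × 6% = 6%.
Total: 50% + 3.08% + 6% = 59.08%.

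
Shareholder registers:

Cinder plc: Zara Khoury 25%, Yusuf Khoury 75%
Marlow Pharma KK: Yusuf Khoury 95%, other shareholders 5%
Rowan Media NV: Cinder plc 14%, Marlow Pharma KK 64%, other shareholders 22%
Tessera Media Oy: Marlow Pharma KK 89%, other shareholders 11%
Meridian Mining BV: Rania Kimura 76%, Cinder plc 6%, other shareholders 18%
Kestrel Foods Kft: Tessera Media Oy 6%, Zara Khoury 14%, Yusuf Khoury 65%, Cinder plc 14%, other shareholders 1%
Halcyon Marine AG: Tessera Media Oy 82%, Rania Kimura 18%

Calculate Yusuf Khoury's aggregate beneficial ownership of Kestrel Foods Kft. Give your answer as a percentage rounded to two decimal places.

80.57%

Yusuf reaches Kestrel along 3 paths.
Via Marlow → Tessera: 95% × 89% × 6% = 5.073%.
Direct stake: 65% = 65%.
Via Cinder: 75% × 14% = 10.5%.
Total: 5.073% + 65% + 10.5% = 80.573%.
Rounded: 80.57%.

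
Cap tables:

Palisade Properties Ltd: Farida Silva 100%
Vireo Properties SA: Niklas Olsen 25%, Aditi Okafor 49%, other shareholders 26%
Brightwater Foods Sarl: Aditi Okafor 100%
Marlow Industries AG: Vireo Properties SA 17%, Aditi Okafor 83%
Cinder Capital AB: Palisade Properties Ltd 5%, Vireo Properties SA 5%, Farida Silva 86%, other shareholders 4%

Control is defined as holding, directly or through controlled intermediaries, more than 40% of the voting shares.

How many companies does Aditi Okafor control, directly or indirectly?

Aditi holds 49% of Vireo, so Aditi controls Vireo.
Aditi holds 100% of Brightwater, so Aditi controls Brightwater.
Vireo and Aditi together hold 17% + 83% = 100% of Marlow, so Aditi controls Marlow.
No other company's threshold is met.
Aditi controls 3 companies.

3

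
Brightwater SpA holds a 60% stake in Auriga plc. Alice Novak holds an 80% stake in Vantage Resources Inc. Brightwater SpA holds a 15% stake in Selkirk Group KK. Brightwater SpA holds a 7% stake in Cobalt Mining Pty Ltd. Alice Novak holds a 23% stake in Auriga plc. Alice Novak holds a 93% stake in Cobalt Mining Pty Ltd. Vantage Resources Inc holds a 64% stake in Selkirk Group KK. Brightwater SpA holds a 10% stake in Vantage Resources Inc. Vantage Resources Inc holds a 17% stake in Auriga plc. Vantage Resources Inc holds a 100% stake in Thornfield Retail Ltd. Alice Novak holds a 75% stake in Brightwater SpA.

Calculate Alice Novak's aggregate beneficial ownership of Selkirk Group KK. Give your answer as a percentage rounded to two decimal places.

Alice reaches Selkirk along 3 paths.
Via Brightwater → Vantage: 75% × 10% × 64% = 4.8%.
Via Vantage: 80% × 64% = 51.2%.
Via Brightwater: 75% × 15% = 11.25%.
Total: 4.8% + 51.2% + 11.25% = 67.25%.

67.25%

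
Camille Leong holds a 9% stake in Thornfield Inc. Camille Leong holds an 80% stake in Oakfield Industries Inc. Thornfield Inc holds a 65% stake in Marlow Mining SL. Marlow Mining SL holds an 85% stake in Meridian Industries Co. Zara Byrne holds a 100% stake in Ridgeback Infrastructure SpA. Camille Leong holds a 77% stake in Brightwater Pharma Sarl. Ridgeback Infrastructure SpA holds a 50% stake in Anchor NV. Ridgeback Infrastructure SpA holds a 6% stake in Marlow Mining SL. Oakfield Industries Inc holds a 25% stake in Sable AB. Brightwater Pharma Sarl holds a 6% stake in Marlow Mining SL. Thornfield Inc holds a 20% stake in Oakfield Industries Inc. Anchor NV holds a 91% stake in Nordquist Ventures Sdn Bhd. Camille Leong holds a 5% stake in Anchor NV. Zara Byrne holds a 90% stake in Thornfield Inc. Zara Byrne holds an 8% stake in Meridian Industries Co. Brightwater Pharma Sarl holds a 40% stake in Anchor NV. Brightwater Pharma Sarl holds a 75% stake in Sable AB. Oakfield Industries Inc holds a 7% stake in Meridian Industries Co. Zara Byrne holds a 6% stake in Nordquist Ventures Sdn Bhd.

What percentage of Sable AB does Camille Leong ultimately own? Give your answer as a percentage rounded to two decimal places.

Camille reaches Sable along 3 paths.
Via Brightwater: 77% × 75% = 57.75%.
Via Thornfield → Oakfield: 9% × 20% × 25% = 0.45%.
Via Oakfield: 80% × 25% = 20%.
Total: 57.75% + 0.45% + 20% = 78.2%.
Rounded: 78.20%.

78.20%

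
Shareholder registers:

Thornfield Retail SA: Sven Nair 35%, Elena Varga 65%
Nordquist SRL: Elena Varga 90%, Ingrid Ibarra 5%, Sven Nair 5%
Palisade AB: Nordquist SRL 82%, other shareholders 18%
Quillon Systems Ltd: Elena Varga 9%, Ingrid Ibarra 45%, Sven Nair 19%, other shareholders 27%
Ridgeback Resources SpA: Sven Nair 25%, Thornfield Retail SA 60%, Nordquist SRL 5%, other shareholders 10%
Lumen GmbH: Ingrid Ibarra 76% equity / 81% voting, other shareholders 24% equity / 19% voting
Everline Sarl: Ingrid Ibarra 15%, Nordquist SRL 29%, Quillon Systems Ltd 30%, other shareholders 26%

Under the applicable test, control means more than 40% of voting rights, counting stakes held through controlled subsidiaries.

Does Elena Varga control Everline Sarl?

No

Elena holds 65% of Thornfield, so Elena controls Thornfield.
Elena holds 90% of Nordquist, so Elena controls Nordquist.
Nordquist holds 82% of Palisade, so Elena controls Palisade.
Thornfield and Nordquist together hold 60% + 5% = 65% of Ridgeback, so Elena controls Ridgeback.
In Everline, Elena's side holds only 29%, not > 40%.
So Elena does not control Everline.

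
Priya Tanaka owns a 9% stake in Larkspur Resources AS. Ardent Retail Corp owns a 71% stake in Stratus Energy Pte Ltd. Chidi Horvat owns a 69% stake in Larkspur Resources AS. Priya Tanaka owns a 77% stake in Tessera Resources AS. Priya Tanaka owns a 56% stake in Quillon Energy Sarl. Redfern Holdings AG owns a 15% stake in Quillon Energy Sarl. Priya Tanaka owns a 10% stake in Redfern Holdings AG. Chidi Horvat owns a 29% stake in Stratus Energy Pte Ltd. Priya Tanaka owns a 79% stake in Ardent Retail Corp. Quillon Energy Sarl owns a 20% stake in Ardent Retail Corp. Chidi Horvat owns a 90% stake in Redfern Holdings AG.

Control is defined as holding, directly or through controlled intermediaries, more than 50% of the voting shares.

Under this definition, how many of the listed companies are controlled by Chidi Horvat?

Chidi holds 69% of Larkspur, so Chidi controls Larkspur.
Chidi holds 90% of Redfern, so Chidi controls Redfern.
No other company's threshold is met.
Chidi controls 2 companies.

2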